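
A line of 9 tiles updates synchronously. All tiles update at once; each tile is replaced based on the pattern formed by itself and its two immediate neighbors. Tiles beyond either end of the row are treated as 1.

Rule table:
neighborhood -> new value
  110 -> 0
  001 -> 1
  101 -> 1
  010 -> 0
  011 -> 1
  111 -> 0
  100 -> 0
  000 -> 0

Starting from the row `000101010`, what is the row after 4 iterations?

010101101

iteration 1: 001010101
iteration 2: 010101011
iteration 3: 101010110
iteration 4: 010101101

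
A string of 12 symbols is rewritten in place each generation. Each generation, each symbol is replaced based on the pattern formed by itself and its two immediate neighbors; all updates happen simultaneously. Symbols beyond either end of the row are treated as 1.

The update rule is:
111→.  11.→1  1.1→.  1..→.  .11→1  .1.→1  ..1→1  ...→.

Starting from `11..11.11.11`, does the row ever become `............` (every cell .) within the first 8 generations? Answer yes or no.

no

generation 1: .1.111.11.1.
generation 2: .1.1.1.11.1.
generation 3: .1.1.1.11.1.  (fixed point — unchanged through generation 8)
generation 8 is .1.1.1.11.1., still not uniform .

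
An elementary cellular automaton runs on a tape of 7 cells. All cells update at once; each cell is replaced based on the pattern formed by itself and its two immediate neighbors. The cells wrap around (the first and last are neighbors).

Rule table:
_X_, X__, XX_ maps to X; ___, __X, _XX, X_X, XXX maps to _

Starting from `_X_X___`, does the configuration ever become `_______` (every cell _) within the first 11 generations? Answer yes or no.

no

_X_XX__
_X__XX_
_XX__XX
__XX__X
X__XX_X
XX__X__
_XX_XX_
__X__XX
X_XX__X
X__XX__
XX__XX_
generation 11 is XX__XX_, still not uniform _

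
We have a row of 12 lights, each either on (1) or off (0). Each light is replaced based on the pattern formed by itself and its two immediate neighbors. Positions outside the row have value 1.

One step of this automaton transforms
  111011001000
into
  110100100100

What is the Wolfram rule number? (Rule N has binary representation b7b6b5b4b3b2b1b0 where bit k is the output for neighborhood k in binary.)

176

position 0: 111 → 1  (bit 7 = 1)
position 2: 110 → 0  (bit 6 = 0)
position 3: 101 → 1  (bit 5 = 1)
position 6: 100 → 1  (bit 4 = 1)
position 4: 011 → 0  (bit 3 = 0)
position 8: 010 → 0  (bit 2 = 0)
position 7: 001 → 0  (bit 1 = 0)
position 10: 000 → 0  (bit 0 = 0)
bits b7..b0 = 10110000 = 176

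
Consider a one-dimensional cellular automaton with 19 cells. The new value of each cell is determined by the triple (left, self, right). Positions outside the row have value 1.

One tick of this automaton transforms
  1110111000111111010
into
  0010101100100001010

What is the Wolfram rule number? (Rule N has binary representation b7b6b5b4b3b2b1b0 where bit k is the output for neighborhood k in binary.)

position 0: 111 → 0  (bit 7 = 0)
position 2: 110 → 1  (bit 6 = 1)
position 3: 101 → 0  (bit 5 = 0)
position 7: 100 → 1  (bit 4 = 1)
position 4: 011 → 1  (bit 3 = 1)
position 17: 010 → 1  (bit 2 = 1)
position 9: 001 → 0  (bit 1 = 0)
position 8: 000 → 0  (bit 0 = 0)
bits b7..b0 = 01011100 = 92

92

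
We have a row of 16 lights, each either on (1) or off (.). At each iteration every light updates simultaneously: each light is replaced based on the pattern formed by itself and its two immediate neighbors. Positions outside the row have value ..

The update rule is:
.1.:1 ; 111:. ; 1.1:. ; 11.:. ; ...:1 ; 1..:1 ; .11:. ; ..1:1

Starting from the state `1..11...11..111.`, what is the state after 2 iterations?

iteration 1: 111..111..11...1
iteration 2: ...11...11..1111

...11...11..1111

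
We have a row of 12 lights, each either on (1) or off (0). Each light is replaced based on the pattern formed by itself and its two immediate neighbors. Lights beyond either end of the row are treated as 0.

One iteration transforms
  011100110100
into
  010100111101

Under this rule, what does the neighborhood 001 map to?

0

At position 0 the neighborhood is 001; the next row has 0 there.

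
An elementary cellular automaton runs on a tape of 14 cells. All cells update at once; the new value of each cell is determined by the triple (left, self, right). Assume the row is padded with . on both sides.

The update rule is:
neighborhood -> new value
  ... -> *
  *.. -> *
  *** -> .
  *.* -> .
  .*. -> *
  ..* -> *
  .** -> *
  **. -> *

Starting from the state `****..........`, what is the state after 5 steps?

*..***********

step 1: *..***********
step 2: ****.........*
step 3: *..***********  (repeats step 1; period 2)
step 5: *..***********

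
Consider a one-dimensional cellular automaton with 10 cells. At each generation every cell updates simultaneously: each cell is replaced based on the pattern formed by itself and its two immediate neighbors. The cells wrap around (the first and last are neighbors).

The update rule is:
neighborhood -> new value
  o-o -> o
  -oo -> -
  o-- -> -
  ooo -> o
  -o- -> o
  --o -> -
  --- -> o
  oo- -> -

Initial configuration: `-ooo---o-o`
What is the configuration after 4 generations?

o-o--o-ooo
-oo--oo-oo
o------o--
o-oooo-o--

o-oooo-o--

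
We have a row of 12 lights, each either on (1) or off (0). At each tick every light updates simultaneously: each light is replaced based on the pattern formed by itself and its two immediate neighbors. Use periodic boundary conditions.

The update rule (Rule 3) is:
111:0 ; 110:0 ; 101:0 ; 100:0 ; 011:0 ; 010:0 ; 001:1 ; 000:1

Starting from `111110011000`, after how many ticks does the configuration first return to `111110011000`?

24

tick 1: 000000100011
tick 2: 011111001100
tick 3: 100000010001
tick 4: 001111100110
tick 5: 110000001000
tick 6: 000111110011
tick 7: 011000000100
tick 8: 100011111001
tick 9: 001100000010
tick 10: 110001111100
tick 11: 000110000001
tick 12: 011000111110
tick 13: 100011000000
tick 14: 001100011111
tick 15: 010001100000
tick 16: 100110001111
tick 17: 001000110000
tick 18: 110011000111
tick 19: 000100011000
tick 20: 111001100011
tick 21: 000010001100
tick 22: 111100110001
tick 23: 000001000110
tick 24: 111110011000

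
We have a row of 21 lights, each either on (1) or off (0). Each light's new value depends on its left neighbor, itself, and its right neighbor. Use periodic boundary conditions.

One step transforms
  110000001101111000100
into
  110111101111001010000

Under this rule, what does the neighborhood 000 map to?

1

At position 3 the neighborhood is 000; the next row has 1 there.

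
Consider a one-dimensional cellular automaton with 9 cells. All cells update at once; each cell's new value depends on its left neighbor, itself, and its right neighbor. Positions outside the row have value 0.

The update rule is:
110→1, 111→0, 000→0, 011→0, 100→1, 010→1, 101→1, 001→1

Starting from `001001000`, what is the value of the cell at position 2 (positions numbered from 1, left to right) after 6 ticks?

tick 1: 011111100
tick 2: 100000110
tick 3: 110001011
tick 4: 011011101
tick 5: 101100111
tick 6: 110111001
position 2 holds 1

1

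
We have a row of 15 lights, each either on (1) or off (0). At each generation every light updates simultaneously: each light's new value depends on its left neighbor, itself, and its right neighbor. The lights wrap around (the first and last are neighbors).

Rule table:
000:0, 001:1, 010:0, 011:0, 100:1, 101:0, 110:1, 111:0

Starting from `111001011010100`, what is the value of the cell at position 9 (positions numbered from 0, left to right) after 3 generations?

001110001000011
110011010100101
011101000011000
position 9 holds 0

0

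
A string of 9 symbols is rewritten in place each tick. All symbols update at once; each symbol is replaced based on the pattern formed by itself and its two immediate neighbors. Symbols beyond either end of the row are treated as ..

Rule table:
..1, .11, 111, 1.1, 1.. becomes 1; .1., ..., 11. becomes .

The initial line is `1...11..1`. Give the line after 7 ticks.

.1.11.11.
1.11.11.1
.11.11.1.
11.11.1.1
1.11.1.1.
.11.1.1.1
11.1.1.1.

11.1.1.1.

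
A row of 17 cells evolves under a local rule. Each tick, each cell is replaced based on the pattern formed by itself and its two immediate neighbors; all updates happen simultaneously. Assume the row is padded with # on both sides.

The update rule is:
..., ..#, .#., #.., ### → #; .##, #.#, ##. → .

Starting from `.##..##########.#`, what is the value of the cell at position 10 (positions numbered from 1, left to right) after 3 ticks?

...##.########...
###....######.###
##.####.####...##
position 10 holds #

#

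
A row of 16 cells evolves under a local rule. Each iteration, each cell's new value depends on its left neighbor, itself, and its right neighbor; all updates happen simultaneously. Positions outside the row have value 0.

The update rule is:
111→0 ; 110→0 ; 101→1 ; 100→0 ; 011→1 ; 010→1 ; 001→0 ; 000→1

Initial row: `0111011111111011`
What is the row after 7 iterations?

0100100100100111

0100110000000110
0100100111110100
0100100100001101
0100100101101011
0100100111011110
0100100100110000
0100100100100111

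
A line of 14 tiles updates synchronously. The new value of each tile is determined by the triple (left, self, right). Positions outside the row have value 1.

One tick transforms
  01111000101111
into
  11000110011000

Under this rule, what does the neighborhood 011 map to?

At position 1 the neighborhood is 011; the next row has 1 there.

1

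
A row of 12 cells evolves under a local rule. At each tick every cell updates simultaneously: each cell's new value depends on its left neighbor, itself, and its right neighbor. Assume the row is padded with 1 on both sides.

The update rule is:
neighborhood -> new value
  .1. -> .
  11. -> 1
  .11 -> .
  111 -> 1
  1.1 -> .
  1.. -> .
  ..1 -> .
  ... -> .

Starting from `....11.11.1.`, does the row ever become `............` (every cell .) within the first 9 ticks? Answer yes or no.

yes

.....1..1...
............
all cells are . at tick 2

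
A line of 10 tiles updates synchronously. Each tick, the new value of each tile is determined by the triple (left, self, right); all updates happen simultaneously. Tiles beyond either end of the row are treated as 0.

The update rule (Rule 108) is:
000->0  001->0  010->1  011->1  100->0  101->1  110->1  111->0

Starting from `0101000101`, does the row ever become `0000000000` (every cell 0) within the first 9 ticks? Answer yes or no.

tick 1: 0111000111
tick 2: 0101000101  (repeats tick 0; period 2)
tick 9: 0111000111
tick 9 is 0111000111, still not uniform 0

no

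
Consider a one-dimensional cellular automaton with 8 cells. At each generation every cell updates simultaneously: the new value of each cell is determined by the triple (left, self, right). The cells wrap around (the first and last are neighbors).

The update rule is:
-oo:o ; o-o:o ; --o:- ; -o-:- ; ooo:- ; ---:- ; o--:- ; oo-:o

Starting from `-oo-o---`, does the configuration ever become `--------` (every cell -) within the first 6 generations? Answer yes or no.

yes

-ooo----
-o-o----
--o-----
--------
all cells are - at generation 4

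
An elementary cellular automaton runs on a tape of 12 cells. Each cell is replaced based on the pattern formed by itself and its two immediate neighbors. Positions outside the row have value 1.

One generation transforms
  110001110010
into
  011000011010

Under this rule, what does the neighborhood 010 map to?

At position 10 the neighborhood is 010; the next row has 1 there.

1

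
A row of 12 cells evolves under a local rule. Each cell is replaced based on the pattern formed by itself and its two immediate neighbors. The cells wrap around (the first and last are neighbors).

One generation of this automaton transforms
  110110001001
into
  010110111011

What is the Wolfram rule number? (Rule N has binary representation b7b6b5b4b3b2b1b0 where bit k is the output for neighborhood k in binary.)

79

position 0: 111 → 0  (bit 7 = 0)
position 1: 110 → 1  (bit 6 = 1)
position 2: 101 → 0  (bit 5 = 0)
position 5: 100 → 0  (bit 4 = 0)
position 3: 011 → 1  (bit 3 = 1)
position 8: 010 → 1  (bit 2 = 1)
position 7: 001 → 1  (bit 1 = 1)
position 6: 000 → 1  (bit 0 = 1)
bits b7..b0 = 01001111 = 79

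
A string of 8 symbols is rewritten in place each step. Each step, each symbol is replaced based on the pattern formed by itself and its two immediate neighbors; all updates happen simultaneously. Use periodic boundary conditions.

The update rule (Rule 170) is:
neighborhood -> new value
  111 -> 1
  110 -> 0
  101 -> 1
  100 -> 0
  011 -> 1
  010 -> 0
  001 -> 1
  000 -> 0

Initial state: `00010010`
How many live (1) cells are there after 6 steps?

2

step 1: 00100100
step 2: 01001000
step 3: 10010000
step 4: 00100001
step 5: 01000010
step 6: 10000100
count of 1: 2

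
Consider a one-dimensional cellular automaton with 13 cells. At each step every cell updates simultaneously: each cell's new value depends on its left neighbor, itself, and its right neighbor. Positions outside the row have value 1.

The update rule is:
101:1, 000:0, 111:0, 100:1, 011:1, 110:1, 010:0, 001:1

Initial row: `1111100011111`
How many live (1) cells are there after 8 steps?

0000110110000
1001111111001
1111000001111
0001100011000
1011110111101
1110011100111
0011110111100
1110011100111
count of 1: 9

9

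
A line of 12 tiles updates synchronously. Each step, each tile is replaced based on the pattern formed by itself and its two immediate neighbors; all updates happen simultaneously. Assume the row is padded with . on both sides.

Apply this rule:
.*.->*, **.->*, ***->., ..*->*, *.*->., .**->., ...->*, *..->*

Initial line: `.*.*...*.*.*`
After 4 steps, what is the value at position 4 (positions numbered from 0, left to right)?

**.*****.*.*
.*.....*.*.*
********.*.*
.......*.*.*
position 4 holds .

.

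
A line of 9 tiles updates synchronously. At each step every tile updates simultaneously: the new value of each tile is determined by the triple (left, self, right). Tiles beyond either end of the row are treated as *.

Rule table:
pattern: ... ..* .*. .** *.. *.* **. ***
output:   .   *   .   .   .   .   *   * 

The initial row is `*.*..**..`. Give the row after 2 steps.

*...*.*.*
*..*.....

*..*.....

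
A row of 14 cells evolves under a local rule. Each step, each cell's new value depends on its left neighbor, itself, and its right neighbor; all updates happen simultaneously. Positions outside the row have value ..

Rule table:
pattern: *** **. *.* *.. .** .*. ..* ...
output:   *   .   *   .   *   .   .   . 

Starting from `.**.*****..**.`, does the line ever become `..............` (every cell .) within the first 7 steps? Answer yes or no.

yes

step 1: .*.*****...*..
step 2: ..*****.......
step 3: ..****........
step 4: ..***.........
step 5: ..**..........
step 6: ..*...........
step 7: ..............
all cells are . at step 7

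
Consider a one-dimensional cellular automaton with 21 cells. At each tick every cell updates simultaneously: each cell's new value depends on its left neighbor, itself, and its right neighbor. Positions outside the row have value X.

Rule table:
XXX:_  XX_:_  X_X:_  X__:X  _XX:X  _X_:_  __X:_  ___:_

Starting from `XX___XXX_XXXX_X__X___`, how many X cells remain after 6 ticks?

__X__X___X_____X__X__
X__X__X___X_____X__X_
_X__X__X___X_____X___
__X__X__X___X_____X__
X__X__X__X___X_____X_
_X__X__X__X___X______
count of X: 5

5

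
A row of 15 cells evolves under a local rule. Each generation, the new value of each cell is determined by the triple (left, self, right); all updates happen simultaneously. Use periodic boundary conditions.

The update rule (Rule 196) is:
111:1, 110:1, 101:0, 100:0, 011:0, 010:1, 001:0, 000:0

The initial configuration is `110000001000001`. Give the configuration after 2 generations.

010000001000000

110000001000000
010000001000000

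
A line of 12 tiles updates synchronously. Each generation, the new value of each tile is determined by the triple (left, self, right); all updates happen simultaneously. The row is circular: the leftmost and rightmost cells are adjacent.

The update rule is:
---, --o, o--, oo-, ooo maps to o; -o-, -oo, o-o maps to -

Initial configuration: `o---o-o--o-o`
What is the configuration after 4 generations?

oo-oooooo-oo

oooo---oo---
-oooooo-oooo
--ooooo--ooo
oo-oooooo-oo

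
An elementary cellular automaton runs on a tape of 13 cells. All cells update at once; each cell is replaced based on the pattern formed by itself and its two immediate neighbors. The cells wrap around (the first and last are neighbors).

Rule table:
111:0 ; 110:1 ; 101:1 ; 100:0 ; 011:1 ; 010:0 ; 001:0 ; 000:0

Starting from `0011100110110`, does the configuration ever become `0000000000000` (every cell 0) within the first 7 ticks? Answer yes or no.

0010100111110
0001000100010
0000000000000
all cells are 0 at tick 3

yes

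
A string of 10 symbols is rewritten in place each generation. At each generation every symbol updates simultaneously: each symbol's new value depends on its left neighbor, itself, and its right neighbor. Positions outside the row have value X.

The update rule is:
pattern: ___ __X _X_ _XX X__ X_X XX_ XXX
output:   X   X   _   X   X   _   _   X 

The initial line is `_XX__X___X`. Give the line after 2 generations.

generation 1: _X_XX_XXXX
generation 2: ___X__XXXX

___X__XXXX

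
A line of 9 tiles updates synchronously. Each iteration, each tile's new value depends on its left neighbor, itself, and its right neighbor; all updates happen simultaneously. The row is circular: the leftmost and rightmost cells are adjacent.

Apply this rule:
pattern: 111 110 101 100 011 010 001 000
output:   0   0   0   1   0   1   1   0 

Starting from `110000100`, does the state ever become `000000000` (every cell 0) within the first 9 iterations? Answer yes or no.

iteration 1: 001001111
iteration 2: 111110000
iteration 3: 000001001
iteration 4: 100011111
iteration 5: 010100000
iteration 6: 110110000
iteration 7: 000001001  (repeats iteration 3; period 4)
iteration 9: 010100000
iteration 9 is 010100000, still not uniform 0

no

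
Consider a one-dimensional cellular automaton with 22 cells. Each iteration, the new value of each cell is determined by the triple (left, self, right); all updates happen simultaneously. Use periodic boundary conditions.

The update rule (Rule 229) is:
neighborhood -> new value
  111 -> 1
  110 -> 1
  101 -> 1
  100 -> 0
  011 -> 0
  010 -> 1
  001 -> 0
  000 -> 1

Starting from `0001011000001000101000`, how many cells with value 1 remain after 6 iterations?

18

iteration 1: 1101101011101010111011
iteration 2: 1110111101111111011101
iteration 3: 1111011110111111101110
iteration 4: 0111101111011111110111
iteration 5: 1011110111101111111011
iteration 6: 1101111011110111111101
count of 1: 18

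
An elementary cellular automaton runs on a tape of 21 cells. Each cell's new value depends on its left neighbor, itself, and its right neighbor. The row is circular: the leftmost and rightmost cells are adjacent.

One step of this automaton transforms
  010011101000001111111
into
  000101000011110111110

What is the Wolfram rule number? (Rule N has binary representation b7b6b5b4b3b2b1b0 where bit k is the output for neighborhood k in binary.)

position 5: 111 → 1  (bit 7 = 1)
position 6: 110 → 0  (bit 6 = 0)
position 0: 101 → 0  (bit 5 = 0)
position 2: 100 → 0  (bit 4 = 0)
position 4: 011 → 0  (bit 3 = 0)
position 1: 010 → 0  (bit 2 = 0)
position 3: 001 → 1  (bit 1 = 1)
position 10: 000 → 1  (bit 0 = 1)
bits b7..b0 = 10000011 = 131

131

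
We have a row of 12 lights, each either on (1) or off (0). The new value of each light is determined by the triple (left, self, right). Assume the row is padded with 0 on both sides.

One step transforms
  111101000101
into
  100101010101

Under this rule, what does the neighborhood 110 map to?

1

At position 3 the neighborhood is 110; the next row has 1 there.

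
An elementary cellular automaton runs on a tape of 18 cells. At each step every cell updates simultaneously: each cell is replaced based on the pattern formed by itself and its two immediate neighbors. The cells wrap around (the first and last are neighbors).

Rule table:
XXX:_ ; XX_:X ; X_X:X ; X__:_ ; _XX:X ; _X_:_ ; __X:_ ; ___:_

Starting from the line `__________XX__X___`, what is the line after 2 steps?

__________XX______

step 1: __________XX______
step 2: __________XX______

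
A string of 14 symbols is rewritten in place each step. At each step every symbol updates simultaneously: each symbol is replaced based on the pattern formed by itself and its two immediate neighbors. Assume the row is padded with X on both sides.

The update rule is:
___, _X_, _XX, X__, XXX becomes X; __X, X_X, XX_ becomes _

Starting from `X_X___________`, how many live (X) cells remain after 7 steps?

8

__XXXXXXXXXXX_
X_XXXXXXXXXX__
__XXXXXXXXX_X_
X_XXXXXXXX__X_
__XXXXXXX_X_X_
X_XXXXXX__X_X_
__XXXXX_X_X_X_
count of X: 8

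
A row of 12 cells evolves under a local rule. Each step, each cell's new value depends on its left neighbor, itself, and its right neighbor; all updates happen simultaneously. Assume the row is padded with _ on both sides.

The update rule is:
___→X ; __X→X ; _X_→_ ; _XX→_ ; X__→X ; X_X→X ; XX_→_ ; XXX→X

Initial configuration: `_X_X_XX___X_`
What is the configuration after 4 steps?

_X_X_XX_X_X_

X_X_X__XXX_X
_X_X_XX_X_X_
X_X_X__X_X_X
_X_X_XX_X_X_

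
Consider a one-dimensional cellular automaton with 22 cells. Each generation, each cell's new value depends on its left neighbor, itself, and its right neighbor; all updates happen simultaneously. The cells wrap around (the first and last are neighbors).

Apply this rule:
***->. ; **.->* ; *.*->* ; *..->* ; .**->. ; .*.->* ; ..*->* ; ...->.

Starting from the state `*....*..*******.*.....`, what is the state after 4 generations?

generation 1: **..****......****...*
generation 2: .***...**....*...**.*.
generation 3: *..**.*.**..***.*.****
generation 4: ***.****.***..****....

***.****.***..****....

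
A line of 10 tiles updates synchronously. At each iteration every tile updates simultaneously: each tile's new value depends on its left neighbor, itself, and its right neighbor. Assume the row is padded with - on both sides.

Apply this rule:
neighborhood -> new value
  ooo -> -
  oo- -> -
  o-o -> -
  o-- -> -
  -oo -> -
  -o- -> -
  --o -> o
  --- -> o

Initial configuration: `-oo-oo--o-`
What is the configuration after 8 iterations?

o------o--
--ooooo--o
oo------o-
---ooooo--
ooo------o
----ooooo-
oooo------
-----ooooo

-----ooooo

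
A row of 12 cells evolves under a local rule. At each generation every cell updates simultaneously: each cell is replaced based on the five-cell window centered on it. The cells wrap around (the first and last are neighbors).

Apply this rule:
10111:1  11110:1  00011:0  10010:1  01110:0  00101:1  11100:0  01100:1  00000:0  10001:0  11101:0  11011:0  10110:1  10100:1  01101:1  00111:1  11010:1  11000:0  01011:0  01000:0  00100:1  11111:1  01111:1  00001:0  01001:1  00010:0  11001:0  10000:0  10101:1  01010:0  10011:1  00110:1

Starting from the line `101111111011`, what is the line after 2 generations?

001111100110

001111110010
001111100110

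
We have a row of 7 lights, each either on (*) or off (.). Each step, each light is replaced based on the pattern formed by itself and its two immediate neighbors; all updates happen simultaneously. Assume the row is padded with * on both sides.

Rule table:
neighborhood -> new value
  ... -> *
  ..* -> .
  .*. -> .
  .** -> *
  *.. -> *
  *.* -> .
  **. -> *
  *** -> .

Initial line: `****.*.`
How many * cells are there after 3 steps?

...*...
**..**.
.**.**.
count of *: 4

4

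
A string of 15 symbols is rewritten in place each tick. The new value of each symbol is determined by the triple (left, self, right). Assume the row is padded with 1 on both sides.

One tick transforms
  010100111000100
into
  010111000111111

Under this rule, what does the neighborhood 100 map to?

1

At position 4 the neighborhood is 100; the next row has 1 there.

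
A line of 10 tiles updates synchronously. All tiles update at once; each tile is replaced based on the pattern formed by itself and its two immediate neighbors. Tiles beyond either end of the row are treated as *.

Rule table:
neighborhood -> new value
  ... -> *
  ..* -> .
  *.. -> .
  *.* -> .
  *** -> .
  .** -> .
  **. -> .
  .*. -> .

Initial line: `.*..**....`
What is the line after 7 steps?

.......**.

.......**.
.*****....
.......**.  (repeats step 1; period 2)
step 7: .......**.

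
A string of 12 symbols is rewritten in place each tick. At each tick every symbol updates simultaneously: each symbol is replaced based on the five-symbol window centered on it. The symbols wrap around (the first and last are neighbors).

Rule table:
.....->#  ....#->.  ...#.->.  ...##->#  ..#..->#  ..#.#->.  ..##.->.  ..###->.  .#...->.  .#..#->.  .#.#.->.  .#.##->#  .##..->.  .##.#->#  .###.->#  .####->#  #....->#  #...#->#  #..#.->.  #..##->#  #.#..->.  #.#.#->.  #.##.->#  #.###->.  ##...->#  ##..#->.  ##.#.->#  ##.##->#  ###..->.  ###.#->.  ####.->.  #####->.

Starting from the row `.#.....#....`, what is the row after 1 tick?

.#.##..#.##.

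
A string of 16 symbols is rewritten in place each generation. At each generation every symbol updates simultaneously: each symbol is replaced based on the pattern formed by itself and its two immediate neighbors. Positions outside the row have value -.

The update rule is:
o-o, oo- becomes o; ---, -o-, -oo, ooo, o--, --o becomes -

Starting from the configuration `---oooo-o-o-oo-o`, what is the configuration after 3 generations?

--------oo-o-o--

generation 1: ------oo-o-o-oo-
generation 2: -------oo-o-o-o-
generation 3: --------oo-o-o--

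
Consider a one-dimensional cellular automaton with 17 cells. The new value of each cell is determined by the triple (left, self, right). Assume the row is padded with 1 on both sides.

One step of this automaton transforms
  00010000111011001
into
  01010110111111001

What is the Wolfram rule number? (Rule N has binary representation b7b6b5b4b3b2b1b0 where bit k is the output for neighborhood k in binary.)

237

position 9: 111 → 1  (bit 7 = 1)
position 10: 110 → 1  (bit 6 = 1)
position 11: 101 → 1  (bit 5 = 1)
position 0: 100 → 0  (bit 4 = 0)
position 8: 011 → 1  (bit 3 = 1)
position 3: 010 → 1  (bit 2 = 1)
position 2: 001 → 0  (bit 1 = 0)
position 1: 000 → 1  (bit 0 = 1)
bits b7..b0 = 11101101 = 237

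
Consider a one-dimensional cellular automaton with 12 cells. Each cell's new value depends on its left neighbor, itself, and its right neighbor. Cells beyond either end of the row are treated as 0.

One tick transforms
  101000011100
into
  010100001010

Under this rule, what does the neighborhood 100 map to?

1

At position 3 the neighborhood is 100; the next row has 1 there.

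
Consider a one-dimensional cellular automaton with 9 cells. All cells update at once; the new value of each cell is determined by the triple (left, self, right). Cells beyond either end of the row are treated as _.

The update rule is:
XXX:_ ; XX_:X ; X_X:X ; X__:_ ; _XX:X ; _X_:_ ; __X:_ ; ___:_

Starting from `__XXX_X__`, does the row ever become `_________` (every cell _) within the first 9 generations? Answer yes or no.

yes

generation 1: __X_XX___
generation 2: ___XXX___
generation 3: ___X_X___
generation 4: ____X____
generation 5: _________
all cells are _ at generation 5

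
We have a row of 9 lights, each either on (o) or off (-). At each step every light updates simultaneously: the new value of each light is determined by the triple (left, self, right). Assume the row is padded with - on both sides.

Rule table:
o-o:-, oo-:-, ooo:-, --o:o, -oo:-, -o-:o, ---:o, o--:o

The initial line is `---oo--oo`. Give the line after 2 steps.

---oo--oo

ooo--oo--
---oo--oo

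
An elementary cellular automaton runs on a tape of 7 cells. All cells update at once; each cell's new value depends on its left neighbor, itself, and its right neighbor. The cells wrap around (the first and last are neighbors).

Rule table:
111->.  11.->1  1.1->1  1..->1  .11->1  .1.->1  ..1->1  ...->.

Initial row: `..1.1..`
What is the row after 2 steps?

step 1: .11111.
step 2: 11...11

11...11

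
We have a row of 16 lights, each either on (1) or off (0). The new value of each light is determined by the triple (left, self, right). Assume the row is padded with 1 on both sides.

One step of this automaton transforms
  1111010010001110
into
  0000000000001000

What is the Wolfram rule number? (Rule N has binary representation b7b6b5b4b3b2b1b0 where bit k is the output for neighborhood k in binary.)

8

position 0: 111 → 0  (bit 7 = 0)
position 3: 110 → 0  (bit 6 = 0)
position 4: 101 → 0  (bit 5 = 0)
position 6: 100 → 0  (bit 4 = 0)
position 12: 011 → 1  (bit 3 = 1)
position 5: 010 → 0  (bit 2 = 0)
position 7: 001 → 0  (bit 1 = 0)
position 10: 000 → 0  (bit 0 = 0)
bits b7..b0 = 00001000 = 8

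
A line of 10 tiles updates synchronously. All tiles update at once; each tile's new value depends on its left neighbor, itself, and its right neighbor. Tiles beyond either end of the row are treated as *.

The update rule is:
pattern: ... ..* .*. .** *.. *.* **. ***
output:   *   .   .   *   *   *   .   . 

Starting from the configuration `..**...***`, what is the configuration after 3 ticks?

*.*.**.*..
.*.**.*.*.
*.**.*.*.*

*.**.*.*.*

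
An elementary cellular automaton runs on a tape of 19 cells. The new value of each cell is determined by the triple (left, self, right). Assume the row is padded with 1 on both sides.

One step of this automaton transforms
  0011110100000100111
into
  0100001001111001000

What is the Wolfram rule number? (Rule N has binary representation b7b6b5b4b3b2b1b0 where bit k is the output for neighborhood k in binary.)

position 3: 111 → 0  (bit 7 = 0)
position 5: 110 → 0  (bit 6 = 0)
position 6: 101 → 1  (bit 5 = 1)
position 0: 100 → 0  (bit 4 = 0)
position 2: 011 → 0  (bit 3 = 0)
position 7: 010 → 0  (bit 2 = 0)
position 1: 001 → 1  (bit 1 = 1)
position 9: 000 → 1  (bit 0 = 1)
bits b7..b0 = 00100011 = 35

35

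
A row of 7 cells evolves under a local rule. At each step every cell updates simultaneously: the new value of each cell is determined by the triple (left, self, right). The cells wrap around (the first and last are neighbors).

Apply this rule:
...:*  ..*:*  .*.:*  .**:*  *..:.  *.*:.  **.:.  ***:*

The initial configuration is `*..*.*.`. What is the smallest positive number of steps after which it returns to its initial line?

*.**.*.
*.*..*.
*.*.**.
*.*.*..
*.*.*.*
..*.*.*
.**.*.*
.*..*.*
.*.**.*
.*.*..*
.*.*.**
.*.*.*.
**.*.*.
*..*.*.

14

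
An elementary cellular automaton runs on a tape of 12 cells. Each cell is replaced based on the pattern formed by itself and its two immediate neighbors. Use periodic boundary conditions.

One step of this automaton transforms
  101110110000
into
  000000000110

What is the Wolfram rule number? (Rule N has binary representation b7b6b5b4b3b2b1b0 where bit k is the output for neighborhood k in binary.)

position 3: 111 → 0  (bit 7 = 0)
position 4: 110 → 0  (bit 6 = 0)
position 1: 101 → 0  (bit 5 = 0)
position 8: 100 → 0  (bit 4 = 0)
position 2: 011 → 0  (bit 3 = 0)
position 0: 010 → 0  (bit 2 = 0)
position 11: 001 → 0  (bit 1 = 0)
position 9: 000 → 1  (bit 0 = 1)
bits b7..b0 = 00000001 = 1

1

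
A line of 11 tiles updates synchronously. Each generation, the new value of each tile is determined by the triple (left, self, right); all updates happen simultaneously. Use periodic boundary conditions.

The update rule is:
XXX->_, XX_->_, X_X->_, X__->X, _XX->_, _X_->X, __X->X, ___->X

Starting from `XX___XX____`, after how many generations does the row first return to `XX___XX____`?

__XXX__XXXX
XX___XX____

2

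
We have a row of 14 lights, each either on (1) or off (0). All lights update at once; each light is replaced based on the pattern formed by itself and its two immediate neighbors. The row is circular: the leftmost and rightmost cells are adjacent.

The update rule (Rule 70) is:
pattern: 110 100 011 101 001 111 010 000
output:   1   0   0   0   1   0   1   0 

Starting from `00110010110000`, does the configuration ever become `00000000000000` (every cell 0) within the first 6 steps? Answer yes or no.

01010110010000
11010010110000
01010110010001
01010010110011
01010110010101
01010010110101
step 6 is 01010010110101, still not uniform 0

no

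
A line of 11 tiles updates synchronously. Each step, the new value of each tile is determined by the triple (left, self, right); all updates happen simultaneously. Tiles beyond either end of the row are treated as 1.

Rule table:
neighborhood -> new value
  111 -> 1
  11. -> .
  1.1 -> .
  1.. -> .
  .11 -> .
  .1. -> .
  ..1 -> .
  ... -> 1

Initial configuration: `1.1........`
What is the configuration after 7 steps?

.1111111...

....111111.
.11..1111..
......11...
.1111....1.
..11..11...
.........1.
.1111111...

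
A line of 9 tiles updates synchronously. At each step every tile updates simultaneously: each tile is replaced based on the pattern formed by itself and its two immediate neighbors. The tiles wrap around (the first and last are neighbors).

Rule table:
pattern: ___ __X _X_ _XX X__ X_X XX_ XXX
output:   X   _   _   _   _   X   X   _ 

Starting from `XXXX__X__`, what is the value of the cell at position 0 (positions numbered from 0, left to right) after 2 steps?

X

___X_____
XX___XXXX
position 0 holds X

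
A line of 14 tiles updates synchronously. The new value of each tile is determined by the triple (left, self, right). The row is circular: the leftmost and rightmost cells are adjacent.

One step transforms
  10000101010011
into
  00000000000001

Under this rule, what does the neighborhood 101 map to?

0

At position 6 the neighborhood is 101; the next row has 0 there.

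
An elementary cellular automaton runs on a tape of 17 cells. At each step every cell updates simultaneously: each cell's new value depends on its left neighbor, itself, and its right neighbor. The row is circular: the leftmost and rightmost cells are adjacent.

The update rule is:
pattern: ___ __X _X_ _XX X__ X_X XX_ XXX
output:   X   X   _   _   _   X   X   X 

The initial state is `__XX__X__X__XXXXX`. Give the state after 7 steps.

step 1: _X_X_X__X__X_XXXX
step 2: X_X_X__X__X_X_XXX
step 3: XX_X__X__X_X_X_XX
step 4: XXX__X__X_X_X_X_X
step 5: XXX_X__X_X_X_X_X_
step 6: _XXX__X_X_X_X_X_X
step 7: X_XX_X_X_X_X_X_X_

X_XX_X_X_X_X_X_X_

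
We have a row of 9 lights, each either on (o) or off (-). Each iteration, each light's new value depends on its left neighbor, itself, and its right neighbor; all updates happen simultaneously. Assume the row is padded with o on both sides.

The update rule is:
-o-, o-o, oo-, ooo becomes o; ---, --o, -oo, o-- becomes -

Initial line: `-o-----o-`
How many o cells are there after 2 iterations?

3

oo-----oo
oo------o
count of o: 3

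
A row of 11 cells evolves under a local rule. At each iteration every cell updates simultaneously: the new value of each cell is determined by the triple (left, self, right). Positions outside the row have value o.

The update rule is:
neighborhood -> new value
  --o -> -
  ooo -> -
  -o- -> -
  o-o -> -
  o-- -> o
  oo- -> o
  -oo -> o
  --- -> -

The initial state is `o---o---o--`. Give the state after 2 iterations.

iteration 1: oo---o---o-
iteration 2: -oo---o----

-oo---o----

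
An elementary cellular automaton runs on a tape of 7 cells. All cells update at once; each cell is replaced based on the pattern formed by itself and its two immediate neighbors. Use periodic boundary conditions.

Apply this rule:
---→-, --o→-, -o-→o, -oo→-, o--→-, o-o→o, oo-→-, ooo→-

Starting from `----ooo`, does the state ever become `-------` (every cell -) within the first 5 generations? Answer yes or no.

yes

generation 1: -------
all cells are - at generation 1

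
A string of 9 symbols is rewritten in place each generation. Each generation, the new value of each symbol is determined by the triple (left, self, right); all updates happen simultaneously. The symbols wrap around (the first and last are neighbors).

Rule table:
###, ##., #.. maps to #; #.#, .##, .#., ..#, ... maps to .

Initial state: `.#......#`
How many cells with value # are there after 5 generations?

generation 1: ..#......
generation 2: ...#.....
generation 3: ....#....
generation 4: .....#...
generation 5: ......#..
count of #: 1

1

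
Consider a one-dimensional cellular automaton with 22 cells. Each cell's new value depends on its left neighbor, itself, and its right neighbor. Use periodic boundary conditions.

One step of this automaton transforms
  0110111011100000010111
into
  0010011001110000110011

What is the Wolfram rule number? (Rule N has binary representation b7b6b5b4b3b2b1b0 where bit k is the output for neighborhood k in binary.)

position 5: 111 → 1  (bit 7 = 1)
position 2: 110 → 1  (bit 6 = 1)
position 0: 101 → 0  (bit 5 = 0)
position 11: 100 → 1  (bit 4 = 1)
position 1: 011 → 0  (bit 3 = 0)
position 17: 010 → 1  (bit 2 = 1)
position 16: 001 → 1  (bit 1 = 1)
position 12: 000 → 0  (bit 0 = 0)
bits b7..b0 = 11010110 = 214

214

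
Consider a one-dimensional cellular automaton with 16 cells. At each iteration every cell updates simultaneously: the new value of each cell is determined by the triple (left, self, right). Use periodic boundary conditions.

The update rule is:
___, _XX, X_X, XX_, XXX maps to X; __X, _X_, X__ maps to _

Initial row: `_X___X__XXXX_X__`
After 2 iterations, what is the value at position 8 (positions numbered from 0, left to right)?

iteration 1: ___X____XXXXX__X
iteration 2: _X___XX_XXXXX___
position 8 holds X

X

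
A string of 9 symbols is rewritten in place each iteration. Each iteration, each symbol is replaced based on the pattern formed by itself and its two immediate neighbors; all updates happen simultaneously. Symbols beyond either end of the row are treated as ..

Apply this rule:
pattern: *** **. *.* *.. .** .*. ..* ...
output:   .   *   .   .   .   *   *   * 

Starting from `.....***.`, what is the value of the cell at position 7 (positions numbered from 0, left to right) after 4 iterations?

iteration 1: *****..*.
iteration 2: ....*.**.
iteration 3: *****..*.  (repeats iteration 1; period 2)
iteration 4: ....*.**.
position 7 holds *

*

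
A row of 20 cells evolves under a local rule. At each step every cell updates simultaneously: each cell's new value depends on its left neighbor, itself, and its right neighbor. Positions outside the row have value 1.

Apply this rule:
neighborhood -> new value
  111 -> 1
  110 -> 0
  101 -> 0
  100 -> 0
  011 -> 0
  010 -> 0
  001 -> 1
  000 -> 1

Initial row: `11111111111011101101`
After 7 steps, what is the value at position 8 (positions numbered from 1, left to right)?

0

step 1: 11111111110001000000
step 2: 11111111100110011111
step 3: 11111111001000101111
step 4: 11111110010011000111
step 5: 11111100100100011011
step 6: 11111001001001100001
step 7: 11110010010010001110
position 8 holds 0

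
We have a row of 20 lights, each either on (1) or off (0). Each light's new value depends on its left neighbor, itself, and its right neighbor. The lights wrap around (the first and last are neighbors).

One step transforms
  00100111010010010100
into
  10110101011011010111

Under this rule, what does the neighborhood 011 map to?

1

At position 5 the neighborhood is 011; the next row has 1 there.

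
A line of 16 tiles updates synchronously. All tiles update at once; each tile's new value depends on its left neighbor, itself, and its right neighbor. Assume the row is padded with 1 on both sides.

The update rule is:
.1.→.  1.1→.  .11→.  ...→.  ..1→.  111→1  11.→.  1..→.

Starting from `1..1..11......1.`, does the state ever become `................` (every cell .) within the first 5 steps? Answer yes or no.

yes

................
all cells are . at step 1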